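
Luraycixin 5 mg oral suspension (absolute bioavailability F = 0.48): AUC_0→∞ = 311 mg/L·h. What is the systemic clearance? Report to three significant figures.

CL = F × Dose / AUC_0→∞
   = 0.48 × 5 / 311 = 0.00771704 L/h

CL = 0.00772 L/h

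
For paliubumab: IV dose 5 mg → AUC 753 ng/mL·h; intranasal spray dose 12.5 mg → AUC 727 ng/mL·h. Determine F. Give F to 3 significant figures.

F = (AUC_ev / D_ev) / (AUC_iv / D_iv)
  = (727/12.5) / (753/5)
  = 58.16 / 150.6 = 0.3862

F = 0.386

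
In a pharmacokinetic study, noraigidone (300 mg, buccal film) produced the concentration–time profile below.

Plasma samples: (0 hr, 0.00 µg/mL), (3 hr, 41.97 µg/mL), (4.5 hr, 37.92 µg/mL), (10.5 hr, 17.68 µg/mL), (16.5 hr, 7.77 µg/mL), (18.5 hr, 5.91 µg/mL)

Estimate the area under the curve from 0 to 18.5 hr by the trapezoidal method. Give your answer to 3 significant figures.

AUC = 380 µg/mL·hr

Trapezoidal AUC_0→18.5:
  [0→3]: (0.00+41.97)/2 × 3 = 62.955
  [3→4.5]: (41.97+37.92)/2 × 1.5 = 59.9175
  [4.5→10.5]: (37.92+17.68)/2 × 6 = 166.8
  [10.5→16.5]: (17.68+7.77)/2 × 6 = 76.35
  [16.5→18.5]: (7.77+5.91)/2 × 2 = 13.68
  Sum = 379.7025 µg/mL·hr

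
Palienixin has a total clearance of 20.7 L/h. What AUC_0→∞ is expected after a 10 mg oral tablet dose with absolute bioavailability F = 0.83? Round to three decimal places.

AUC = 0.401 mg/L·h

AUC_0→∞ = F × Dose / CL
        = 0.83 × 10 / 20.7 = 0.400966 mg/L·h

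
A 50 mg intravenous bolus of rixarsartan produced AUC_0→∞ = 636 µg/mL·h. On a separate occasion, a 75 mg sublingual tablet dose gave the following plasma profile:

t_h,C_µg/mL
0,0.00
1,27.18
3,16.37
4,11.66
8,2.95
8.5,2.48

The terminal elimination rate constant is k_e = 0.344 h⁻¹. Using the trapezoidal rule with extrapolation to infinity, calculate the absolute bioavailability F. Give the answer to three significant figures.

F = 0.114

Trapezoidal AUC_0→8.5 (sublingual tablet):
  [0→1]: (0.00+27.18)/2 × 1 = 13.59
  [1→3]: (27.18+16.37)/2 × 2 = 43.55
  [3→4]: (16.37+11.66)/2 × 1 = 14.015
  [4→8]: (11.66+2.95)/2 × 4 = 29.22
  [8→8.5]: (2.95+2.48)/2 × 0.5 = 1.3575
  Sum = 101.7325 µg/mL·h
Tail: C_last/k_e = 2.48/0.344 = 7.209
AUC_0→∞ (sublingual tablet) = 101.7325 + 7.209 = 108.9415 µg/mL·h
F = (AUC_ev/D_ev)/(AUC_iv/D_iv) = (108.9415/75)/(636/50) = 1.45255/12.72 = 0.1142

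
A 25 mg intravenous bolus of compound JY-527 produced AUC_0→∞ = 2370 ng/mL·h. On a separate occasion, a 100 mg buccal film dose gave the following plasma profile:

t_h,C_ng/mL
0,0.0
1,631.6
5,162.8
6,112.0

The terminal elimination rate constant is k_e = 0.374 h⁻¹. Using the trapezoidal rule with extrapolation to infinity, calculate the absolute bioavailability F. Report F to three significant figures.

F = 0.247

Trapezoidal AUC_0→6 (buccal film):
  [0→1]: (0.0+631.6)/2 × 1 = 315.8
  [1→5]: (631.6+162.8)/2 × 4 = 1588.8
  [5→6]: (162.8+112.0)/2 × 1 = 137.4
  Sum = 2042.0 ng/mL·h
Tail: C_last/k_e = 112.0/0.374 = 299.465
AUC_0→∞ (buccal film) = 2042.0 + 299.465 = 2341.465 ng/mL·h
F = (AUC_ev/D_ev)/(AUC_iv/D_iv) = (2341.465/100)/(2370/25) = 23.41465/94.8 = 0.2470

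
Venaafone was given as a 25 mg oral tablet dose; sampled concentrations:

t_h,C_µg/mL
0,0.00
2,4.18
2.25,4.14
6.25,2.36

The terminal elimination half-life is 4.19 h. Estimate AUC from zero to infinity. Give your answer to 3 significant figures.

AUC = 32.5 µg/mL·h

Trapezoidal AUC_0→6.25:
  [0→2]: (0.00+4.18)/2 × 2 = 4.18
  [2→2.25]: (4.18+4.14)/2 × 0.25 = 1.04
  [2.25→6.25]: (4.14+2.36)/2 × 4 = 13.0
  Sum = 18.22 µg/mL·h
k_e = ln2 / t½ = 0.693147 / 4.19 = 0.1654 h^-1
Extrapolated tail: C_last / k_e = 2.36 / 0.1654 = 14.268
AUC_0→∞ = 18.22 + 14.268 = 32.488 µg/mL·h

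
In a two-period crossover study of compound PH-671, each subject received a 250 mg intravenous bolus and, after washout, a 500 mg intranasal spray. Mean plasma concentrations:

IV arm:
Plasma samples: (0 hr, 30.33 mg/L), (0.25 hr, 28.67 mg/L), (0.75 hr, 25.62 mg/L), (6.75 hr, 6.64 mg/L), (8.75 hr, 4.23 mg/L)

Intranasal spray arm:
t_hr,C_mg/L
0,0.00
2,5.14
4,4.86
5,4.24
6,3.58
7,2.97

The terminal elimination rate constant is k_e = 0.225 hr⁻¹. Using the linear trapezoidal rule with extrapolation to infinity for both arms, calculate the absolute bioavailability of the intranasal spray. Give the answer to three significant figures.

F = 0.136

Trapezoidal AUC_0→8.75 (IV):
  [0→0.25]: (30.33+28.67)/2 × 0.25 = 7.375
  [0.25→0.75]: (28.67+25.62)/2 × 0.5 = 13.5725
  [0.75→6.75]: (25.62+6.64)/2 × 6 = 96.78
  [6.75→8.75]: (6.64+4.23)/2 × 2 = 10.87
  Sum = 128.5975 mg/L·hr
IV tail: 4.23/0.225 = 18.800; AUC_iv,0→∞ = 128.5975 + 18.800 = 147.3975 mg/L·hr
Trapezoidal AUC_0→7 (intranasal spray):
  [0→2]: (0.00+5.14)/2 × 2 = 5.14
  [2→4]: (5.14+4.86)/2 × 2 = 10.0
  [4→5]: (4.86+4.24)/2 × 1 = 4.55
  [5→6]: (4.24+3.58)/2 × 1 = 3.91
  [6→7]: (3.58+2.97)/2 × 1 = 3.275
  Sum = 26.875 mg/L·hr
intranasal spray tail: 2.97/0.225 = 13.200; AUC_ev,0→∞ = 26.875 + 13.200 = 40.075 mg/L·hr
F = (AUC_ev/D_ev)/(AUC_iv/D_iv) = (40.075/500)/(147.3975/250) = 0.08015/0.58959 = 0.1359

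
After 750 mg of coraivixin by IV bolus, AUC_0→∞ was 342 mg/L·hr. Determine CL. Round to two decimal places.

CL = 2.19 L/hr

CL = Dose_iv / AUC_0→∞
   = 750 / 342 = 2.19298 L/hr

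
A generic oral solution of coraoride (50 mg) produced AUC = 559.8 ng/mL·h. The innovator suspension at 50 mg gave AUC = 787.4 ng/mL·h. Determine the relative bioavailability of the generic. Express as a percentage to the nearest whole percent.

F_rel = (AUC_test/D_test) / (AUC_ref/D_ref)
      = (559.8/50) / (787.4/50)
      = 11.196 / 15.748 = 0.7109 = 71.09%

F_rel = 71%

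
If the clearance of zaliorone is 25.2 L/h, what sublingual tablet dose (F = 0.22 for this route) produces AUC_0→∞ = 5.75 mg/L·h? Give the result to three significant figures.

Dose = CL × AUC_0→∞ / F
     = 25.2 × 5.75 / 0.22 = 658.636 mg

Dose = 659 mg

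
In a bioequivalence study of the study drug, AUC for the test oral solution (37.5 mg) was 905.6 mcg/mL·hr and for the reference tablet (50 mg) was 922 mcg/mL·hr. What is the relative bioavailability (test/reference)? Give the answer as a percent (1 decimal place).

F_rel = (AUC_test/D_test) / (AUC_ref/D_ref)
      = (905.6/37.5) / (922/50)
      = 24.1493 / 18.44 = 1.3096 = 130.96%

F_rel = 131.0%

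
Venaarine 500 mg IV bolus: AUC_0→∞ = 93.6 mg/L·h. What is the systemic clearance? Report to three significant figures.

CL = Dose_iv / AUC_0→∞
   = 500 / 93.6 = 5.34188 L/h

CL = 5.34 L/h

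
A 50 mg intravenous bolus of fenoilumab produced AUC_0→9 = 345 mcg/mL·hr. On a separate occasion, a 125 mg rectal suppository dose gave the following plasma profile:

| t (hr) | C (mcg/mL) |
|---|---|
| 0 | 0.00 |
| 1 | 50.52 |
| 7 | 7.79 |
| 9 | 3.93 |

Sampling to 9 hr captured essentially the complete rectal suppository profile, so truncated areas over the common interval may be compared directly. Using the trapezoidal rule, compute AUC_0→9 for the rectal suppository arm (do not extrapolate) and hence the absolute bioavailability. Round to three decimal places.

F = 0.246

Trapezoidal AUC_0→9 (rectal suppository):
  [0→1]: (0.00+50.52)/2 × 1 = 25.26
  [1→7]: (50.52+7.79)/2 × 6 = 174.93
  [7→9]: (7.79+3.93)/2 × 2 = 11.72
  Sum = 211.91 mcg/mL·hr
F = (AUC_ev/D_ev)/(AUC_iv/D_iv) = (211.91/125)/(345/50) = 1.69528/6.9 = 0.2457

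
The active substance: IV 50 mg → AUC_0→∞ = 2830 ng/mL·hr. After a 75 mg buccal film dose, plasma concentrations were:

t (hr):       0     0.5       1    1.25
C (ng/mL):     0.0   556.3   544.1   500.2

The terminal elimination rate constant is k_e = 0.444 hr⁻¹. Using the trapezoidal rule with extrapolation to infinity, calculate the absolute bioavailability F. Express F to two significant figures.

Trapezoidal AUC_0→1.25 (buccal film):
  [0→0.5]: (0.0+556.3)/2 × 0.5 = 139.075
  [0.5→1]: (556.3+544.1)/2 × 0.5 = 275.1
  [1→1.25]: (544.1+500.2)/2 × 0.25 = 130.5375
  Sum = 544.7125 ng/mL·hr
Tail: C_last/k_e = 500.2/0.444 = 1126.577
AUC_0→∞ (buccal film) = 544.7125 + 1126.577 = 1671.2895 ng/mL·hr
F = (AUC_ev/D_ev)/(AUC_iv/D_iv) = (1671.2895/75)/(2830/50) = 22.28386/56.6 = 0.3937

F = 0.39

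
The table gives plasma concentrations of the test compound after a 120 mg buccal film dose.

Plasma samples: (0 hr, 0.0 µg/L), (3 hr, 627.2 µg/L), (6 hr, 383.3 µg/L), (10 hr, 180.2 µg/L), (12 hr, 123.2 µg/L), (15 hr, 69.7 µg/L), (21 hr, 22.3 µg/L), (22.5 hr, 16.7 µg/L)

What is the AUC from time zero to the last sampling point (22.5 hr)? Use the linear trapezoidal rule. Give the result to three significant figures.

Trapezoidal AUC_0→22.5:
  [0→3]: (0.0+627.2)/2 × 3 = 940.8
  [3→6]: (627.2+383.3)/2 × 3 = 1515.75
  [6→10]: (383.3+180.2)/2 × 4 = 1127.0
  [10→12]: (180.2+123.2)/2 × 2 = 303.4
  [12→15]: (123.2+69.7)/2 × 3 = 289.35
  [15→21]: (69.7+22.3)/2 × 6 = 276.0
  [21→22.5]: (22.3+16.7)/2 × 1.5 = 29.25
  Sum = 4481.55 µg/L·hr

AUC = 4480 µg/L·hr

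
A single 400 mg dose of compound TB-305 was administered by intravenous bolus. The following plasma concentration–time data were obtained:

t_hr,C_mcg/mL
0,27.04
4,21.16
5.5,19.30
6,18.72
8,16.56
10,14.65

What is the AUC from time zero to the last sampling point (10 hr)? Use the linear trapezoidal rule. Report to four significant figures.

Trapezoidal AUC_0→10:
  [0→4]: (27.04+21.16)/2 × 4 = 96.4
  [4→5.5]: (21.16+19.30)/2 × 1.5 = 30.345
  [5.5→6]: (19.30+18.72)/2 × 0.5 = 9.505
  [6→8]: (18.72+16.56)/2 × 2 = 35.28
  [8→10]: (16.56+14.65)/2 × 2 = 31.21
  Sum = 202.74 mcg/mL·hr

AUC = 202.7 mcg/mL·hr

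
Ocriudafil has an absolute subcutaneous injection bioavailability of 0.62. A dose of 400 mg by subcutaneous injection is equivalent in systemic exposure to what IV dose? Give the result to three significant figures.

D_iv = 248 mg

Systemic exposure from an extravascular dose = F × D_ev, so the equivalent IV dose is F × D_ev.
D_iv = F × D_ev = 0.62 × 400 = 248 mg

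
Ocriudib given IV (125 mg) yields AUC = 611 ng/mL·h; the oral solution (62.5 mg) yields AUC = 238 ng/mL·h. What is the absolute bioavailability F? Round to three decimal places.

F = 0.779

F = (AUC_ev / D_ev) / (AUC_iv / D_iv)
  = (238/62.5) / (611/125)
  = 3.808 / 4.888 = 0.7791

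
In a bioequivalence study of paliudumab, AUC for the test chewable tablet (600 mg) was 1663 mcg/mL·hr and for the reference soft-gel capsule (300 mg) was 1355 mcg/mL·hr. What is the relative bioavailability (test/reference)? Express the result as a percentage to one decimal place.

F_rel = 61.4%

F_rel = (AUC_test/D_test) / (AUC_ref/D_ref)
      = (1663/600) / (1355/300)
      = 2.77167 / 4.51667 = 0.6137 = 61.37%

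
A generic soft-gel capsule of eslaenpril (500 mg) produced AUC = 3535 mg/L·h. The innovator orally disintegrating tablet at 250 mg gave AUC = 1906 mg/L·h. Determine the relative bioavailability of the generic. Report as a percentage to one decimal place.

F_rel = 92.7%

F_rel = (AUC_test/D_test) / (AUC_ref/D_ref)
      = (3535/500) / (1906/250)
      = 7.07 / 7.624 = 0.9273 = 92.73%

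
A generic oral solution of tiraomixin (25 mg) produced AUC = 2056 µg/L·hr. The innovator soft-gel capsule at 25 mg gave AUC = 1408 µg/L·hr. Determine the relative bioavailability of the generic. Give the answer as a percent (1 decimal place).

F_rel = (AUC_test/D_test) / (AUC_ref/D_ref)
      = (2056/25) / (1408/25)
      = 82.24 / 56.32 = 1.4602 = 146.02%

F_rel = 146.0%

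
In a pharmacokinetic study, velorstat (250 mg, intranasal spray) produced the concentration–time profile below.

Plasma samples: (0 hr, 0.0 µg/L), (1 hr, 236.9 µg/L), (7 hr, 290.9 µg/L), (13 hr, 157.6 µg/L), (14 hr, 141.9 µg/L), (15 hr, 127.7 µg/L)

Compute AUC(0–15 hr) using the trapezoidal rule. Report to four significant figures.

Trapezoidal AUC_0→15:
  [0→1]: (0.0+236.9)/2 × 1 = 118.45
  [1→7]: (236.9+290.9)/2 × 6 = 1583.4
  [7→13]: (290.9+157.6)/2 × 6 = 1345.5
  [13→14]: (157.6+141.9)/2 × 1 = 149.75
  [14→15]: (141.9+127.7)/2 × 1 = 134.8
  Sum = 3331.9 µg/L·hr

AUC = 3332 µg/L·hr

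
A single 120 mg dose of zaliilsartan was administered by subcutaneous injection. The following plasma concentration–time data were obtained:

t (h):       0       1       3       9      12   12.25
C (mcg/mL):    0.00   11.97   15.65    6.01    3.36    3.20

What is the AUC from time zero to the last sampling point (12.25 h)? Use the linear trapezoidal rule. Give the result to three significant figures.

AUC = 113 mcg/mL·h

Trapezoidal AUC_0→12.25:
  [0→1]: (0.00+11.97)/2 × 1 = 5.985
  [1→3]: (11.97+15.65)/2 × 2 = 27.62
  [3→9]: (15.65+6.01)/2 × 6 = 64.98
  [9→12]: (6.01+3.36)/2 × 3 = 14.055
  [12→12.25]: (3.36+3.20)/2 × 0.25 = 0.82
  Sum = 113.46 mcg/mL·h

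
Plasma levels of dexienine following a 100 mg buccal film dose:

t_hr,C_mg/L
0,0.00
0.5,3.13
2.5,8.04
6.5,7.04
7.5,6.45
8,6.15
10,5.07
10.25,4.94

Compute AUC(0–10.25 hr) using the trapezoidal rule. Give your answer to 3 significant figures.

AUC = 64.5 mg/L·hr

Trapezoidal AUC_0→10.25:
  [0→0.5]: (0.00+3.13)/2 × 0.5 = 0.7825
  [0.5→2.5]: (3.13+8.04)/2 × 2 = 11.17
  [2.5→6.5]: (8.04+7.04)/2 × 4 = 30.16
  [6.5→7.5]: (7.04+6.45)/2 × 1 = 6.745
  [7.5→8]: (6.45+6.15)/2 × 0.5 = 3.15
  [8→10]: (6.15+5.07)/2 × 2 = 11.22
  [10→10.25]: (5.07+4.94)/2 × 0.25 = 1.25125
  Sum = 64.47875 mg/L·hr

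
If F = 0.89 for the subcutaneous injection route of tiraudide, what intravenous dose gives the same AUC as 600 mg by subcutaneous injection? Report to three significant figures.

D_iv = 534 mg

Systemic exposure from an extravascular dose = F × D_ev, so the equivalent IV dose is F × D_ev.
D_iv = F × D_ev = 0.89 × 600 = 534 mg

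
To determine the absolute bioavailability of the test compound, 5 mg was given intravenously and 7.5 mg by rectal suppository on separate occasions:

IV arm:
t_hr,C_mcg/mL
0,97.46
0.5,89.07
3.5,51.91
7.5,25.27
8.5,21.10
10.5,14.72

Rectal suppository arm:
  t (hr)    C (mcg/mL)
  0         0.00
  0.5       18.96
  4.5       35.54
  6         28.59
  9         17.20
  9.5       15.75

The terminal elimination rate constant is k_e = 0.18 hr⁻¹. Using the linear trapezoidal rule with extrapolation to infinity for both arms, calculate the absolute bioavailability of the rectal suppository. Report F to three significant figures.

F = 0.393

Trapezoidal AUC_0→10.5 (IV):
  [0→0.5]: (97.46+89.07)/2 × 0.5 = 46.6325
  [0.5→3.5]: (89.07+51.91)/2 × 3 = 211.47
  [3.5→7.5]: (51.91+25.27)/2 × 4 = 154.36
  [7.5→8.5]: (25.27+21.10)/2 × 1 = 23.185
  [8.5→10.5]: (21.10+14.72)/2 × 2 = 35.82
  Sum = 471.4675 mcg/mL·hr
IV tail: 14.72/0.18 = 81.778; AUC_iv,0→∞ = 471.4675 + 81.778 = 553.2455 mcg/mL·hr
Trapezoidal AUC_0→9.5 (rectal suppository):
  [0→0.5]: (0.00+18.96)/2 × 0.5 = 4.74
  [0.5→4.5]: (18.96+35.54)/2 × 4 = 109.0
  [4.5→6]: (35.54+28.59)/2 × 1.5 = 48.0975
  [6→9]: (28.59+17.20)/2 × 3 = 68.685
  [9→9.5]: (17.20+15.75)/2 × 0.5 = 8.2375
  Sum = 238.76 mcg/mL·hr
rectal suppository tail: 15.75/0.18 = 87.500; AUC_ev,0→∞ = 238.76 + 87.500 = 326.26 mcg/mL·hr
F = (AUC_ev/D_ev)/(AUC_iv/D_iv) = (326.26/7.5)/(553.2455/5) = 43.5013/110.6491 = 0.3931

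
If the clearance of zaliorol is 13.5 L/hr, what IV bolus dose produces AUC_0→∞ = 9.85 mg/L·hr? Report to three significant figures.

Dose_iv = CL × AUC_0→∞
     = 13.5 × 9.85 = 132.975 mg

Dose = 133 mg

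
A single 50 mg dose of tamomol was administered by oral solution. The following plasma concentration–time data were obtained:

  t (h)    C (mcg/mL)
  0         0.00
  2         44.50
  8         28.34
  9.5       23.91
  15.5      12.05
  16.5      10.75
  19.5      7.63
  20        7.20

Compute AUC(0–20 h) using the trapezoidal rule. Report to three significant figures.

Trapezoidal AUC_0→20:
  [0→2]: (0.00+44.50)/2 × 2 = 44.5
  [2→8]: (44.50+28.34)/2 × 6 = 218.52
  [8→9.5]: (28.34+23.91)/2 × 1.5 = 39.1875
  [9.5→15.5]: (23.91+12.05)/2 × 6 = 107.88
  [15.5→16.5]: (12.05+10.75)/2 × 1 = 11.4
  [16.5→19.5]: (10.75+7.63)/2 × 3 = 27.57
  [19.5→20]: (7.63+7.20)/2 × 0.5 = 3.7075
  Sum = 452.765 mcg/mL·h

AUC = 453 mcg/mL·h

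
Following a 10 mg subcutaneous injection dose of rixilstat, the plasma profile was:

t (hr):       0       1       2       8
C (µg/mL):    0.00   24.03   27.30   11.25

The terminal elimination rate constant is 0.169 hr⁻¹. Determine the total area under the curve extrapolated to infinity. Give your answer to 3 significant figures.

AUC = 220 µg/mL·hr

Trapezoidal AUC_0→8:
  [0→1]: (0.00+24.03)/2 × 1 = 12.015
  [1→2]: (24.03+27.30)/2 × 1 = 25.665
  [2→8]: (27.30+11.25)/2 × 6 = 115.65
  Sum = 153.33 µg/mL·hr
Extrapolated tail: C_last / k_e = 11.25 / 0.169 = 66.568
AUC_0→∞ = 153.33 + 66.568 = 219.898 µg/mL·hr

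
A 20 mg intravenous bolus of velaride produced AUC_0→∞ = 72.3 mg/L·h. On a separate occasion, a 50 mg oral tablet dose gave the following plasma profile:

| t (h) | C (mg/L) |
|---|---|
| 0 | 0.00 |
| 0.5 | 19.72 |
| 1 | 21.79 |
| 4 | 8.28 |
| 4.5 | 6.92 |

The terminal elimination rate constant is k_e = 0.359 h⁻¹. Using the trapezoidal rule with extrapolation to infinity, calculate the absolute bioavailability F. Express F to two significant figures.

Trapezoidal AUC_0→4.5 (oral tablet):
  [0→0.5]: (0.00+19.72)/2 × 0.5 = 4.93
  [0.5→1]: (19.72+21.79)/2 × 0.5 = 10.3775
  [1→4]: (21.79+8.28)/2 × 3 = 45.105
  [4→4.5]: (8.28+6.92)/2 × 0.5 = 3.8
  Sum = 64.2125 mg/L·h
Tail: C_last/k_e = 6.92/0.359 = 19.276
AUC_0→∞ (oral tablet) = 64.2125 + 19.276 = 83.4885 mg/L·h
F = (AUC_ev/D_ev)/(AUC_iv/D_iv) = (83.4885/50)/(72.3/20) = 1.66977/3.615 = 0.4619

F = 0.46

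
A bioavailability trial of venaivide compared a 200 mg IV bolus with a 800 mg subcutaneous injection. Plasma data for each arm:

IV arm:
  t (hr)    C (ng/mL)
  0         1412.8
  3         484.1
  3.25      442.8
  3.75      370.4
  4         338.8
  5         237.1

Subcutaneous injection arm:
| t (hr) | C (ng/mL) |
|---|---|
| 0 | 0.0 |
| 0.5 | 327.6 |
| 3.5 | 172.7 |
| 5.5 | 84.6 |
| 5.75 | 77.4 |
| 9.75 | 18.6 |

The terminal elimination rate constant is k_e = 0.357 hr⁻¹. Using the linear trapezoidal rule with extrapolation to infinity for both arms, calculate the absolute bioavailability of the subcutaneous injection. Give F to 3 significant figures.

F = 0.0805

Trapezoidal AUC_0→5 (IV):
  [0→3]: (1412.8+484.1)/2 × 3 = 2845.35
  [3→3.25]: (484.1+442.8)/2 × 0.25 = 115.8625
  [3.25→3.75]: (442.8+370.4)/2 × 0.5 = 203.3
  [3.75→4]: (370.4+338.8)/2 × 0.25 = 88.65
  [4→5]: (338.8+237.1)/2 × 1 = 287.95
  Sum = 3541.1125 ng/mL·hr
IV tail: 237.1/0.357 = 664.146; AUC_iv,0→∞ = 3541.1125 + 664.146 = 4205.2585 ng/mL·hr
Trapezoidal AUC_0→9.75 (subcutaneous injection):
  [0→0.5]: (0.0+327.6)/2 × 0.5 = 81.9
  [0.5→3.5]: (327.6+172.7)/2 × 3 = 750.45
  [3.5→5.5]: (172.7+84.6)/2 × 2 = 257.3
  [5.5→5.75]: (84.6+77.4)/2 × 0.25 = 20.25
  [5.75→9.75]: (77.4+18.6)/2 × 4 = 192.0
  Sum = 1301.9 ng/mL·hr
subcutaneous injection tail: 18.6/0.357 = 52.101; AUC_ev,0→∞ = 1301.9 + 52.101 = 1354.001 ng/mL·hr
F = (AUC_ev/D_ev)/(AUC_iv/D_iv) = (1354.001/800)/(4205.2585/200) = 1.6925/21.0263 = 0.0805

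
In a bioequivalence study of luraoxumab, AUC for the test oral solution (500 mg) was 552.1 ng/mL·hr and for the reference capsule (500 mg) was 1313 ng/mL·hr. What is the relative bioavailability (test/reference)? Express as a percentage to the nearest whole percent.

F_rel = (AUC_test/D_test) / (AUC_ref/D_ref)
      = (552.1/500) / (1313/500)
      = 1.1042 / 2.626 = 0.4205 = 42.05%

F_rel = 42%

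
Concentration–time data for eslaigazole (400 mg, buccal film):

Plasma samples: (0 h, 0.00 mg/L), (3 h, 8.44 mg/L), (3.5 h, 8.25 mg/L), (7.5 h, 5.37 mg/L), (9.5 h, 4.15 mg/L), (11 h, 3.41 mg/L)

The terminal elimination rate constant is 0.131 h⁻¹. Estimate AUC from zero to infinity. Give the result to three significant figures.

Trapezoidal AUC_0→11:
  [0→3]: (0.00+8.44)/2 × 3 = 12.66
  [3→3.5]: (8.44+8.25)/2 × 0.5 = 4.1725
  [3.5→7.5]: (8.25+5.37)/2 × 4 = 27.24
  [7.5→9.5]: (5.37+4.15)/2 × 2 = 9.52
  [9.5→11]: (4.15+3.41)/2 × 1.5 = 5.67
  Sum = 59.2625 mg/L·h
Extrapolated tail: C_last / k_e = 3.41 / 0.131 = 26.031
AUC_0→∞ = 59.2625 + 26.031 = 85.2935 mg/L·h

AUC = 85.3 mg/L·h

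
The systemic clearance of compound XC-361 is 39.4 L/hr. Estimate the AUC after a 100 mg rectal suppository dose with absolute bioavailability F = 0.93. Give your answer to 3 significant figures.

AUC_0→∞ = F × Dose / CL
        = 0.93 × 100 / 39.4 = 2.36041 mg/L·hr

AUC = 2.36 mg/L·hr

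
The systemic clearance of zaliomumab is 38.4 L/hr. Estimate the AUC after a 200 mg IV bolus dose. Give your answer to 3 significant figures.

AUC = 5.21 mg/L·hr

AUC_0→∞ = Dose_iv / CL
        = 200 / 38.4 = 5.20833 mg/L·hr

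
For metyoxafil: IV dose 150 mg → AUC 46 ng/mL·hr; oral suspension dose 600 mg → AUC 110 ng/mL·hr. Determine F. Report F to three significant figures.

F = (AUC_ev / D_ev) / (AUC_iv / D_iv)
  = (110/600) / (46/150)
  = 0.183333 / 0.306667 = 0.5978

F = 0.598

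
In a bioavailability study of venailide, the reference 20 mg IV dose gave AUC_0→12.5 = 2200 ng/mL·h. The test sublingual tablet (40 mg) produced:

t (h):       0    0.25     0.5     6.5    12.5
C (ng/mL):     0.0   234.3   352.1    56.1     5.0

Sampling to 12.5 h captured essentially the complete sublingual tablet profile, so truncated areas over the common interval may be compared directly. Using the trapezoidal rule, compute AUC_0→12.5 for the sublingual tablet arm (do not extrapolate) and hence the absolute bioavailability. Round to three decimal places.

Trapezoidal AUC_0→12.5 (sublingual tablet):
  [0→0.25]: (0.0+234.3)/2 × 0.25 = 29.2875
  [0.25→0.5]: (234.3+352.1)/2 × 0.25 = 73.3
  [0.5→6.5]: (352.1+56.1)/2 × 6 = 1224.6
  [6.5→12.5]: (56.1+5.0)/2 × 6 = 183.3
  Sum = 1510.4875 ng/mL·h
F = (AUC_ev/D_ev)/(AUC_iv/D_iv) = (1510.4875/40)/(2200/20) = 37.7622/110 = 0.3433

F = 0.343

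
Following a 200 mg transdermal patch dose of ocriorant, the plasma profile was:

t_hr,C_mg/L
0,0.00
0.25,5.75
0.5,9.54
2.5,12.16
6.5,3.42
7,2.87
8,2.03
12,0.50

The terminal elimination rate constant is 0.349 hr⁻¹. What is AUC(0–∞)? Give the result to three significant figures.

AUC = 66.0 mg/L·hr

Trapezoidal AUC_0→12:
  [0→0.25]: (0.00+5.75)/2 × 0.25 = 0.71875
  [0.25→0.5]: (5.75+9.54)/2 × 0.25 = 1.91125
  [0.5→2.5]: (9.54+12.16)/2 × 2 = 21.7
  [2.5→6.5]: (12.16+3.42)/2 × 4 = 31.16
  [6.5→7]: (3.42+2.87)/2 × 0.5 = 1.5725
  [7→8]: (2.87+2.03)/2 × 1 = 2.45
  [8→12]: (2.03+0.50)/2 × 4 = 5.06
  Sum = 64.5725 mg/L·hr
Extrapolated tail: C_last / k_e = 0.50 / 0.349 = 1.433
AUC_0→∞ = 64.5725 + 1.433 = 66.0055 mg/L·hr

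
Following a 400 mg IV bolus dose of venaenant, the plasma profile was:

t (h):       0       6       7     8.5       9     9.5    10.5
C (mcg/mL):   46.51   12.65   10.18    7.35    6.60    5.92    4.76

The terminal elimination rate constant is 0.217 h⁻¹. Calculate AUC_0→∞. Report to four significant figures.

AUC = 235.9 mcg/mL·h

Trapezoidal AUC_0→10.5:
  [0→6]: (46.51+12.65)/2 × 6 = 177.48
  [6→7]: (12.65+10.18)/2 × 1 = 11.415
  [7→8.5]: (10.18+7.35)/2 × 1.5 = 13.1475
  [8.5→9]: (7.35+6.60)/2 × 0.5 = 3.4875
  [9→9.5]: (6.60+5.92)/2 × 0.5 = 3.13
  [9.5→10.5]: (5.92+4.76)/2 × 1 = 5.34
  Sum = 214.0 mcg/mL·h
Extrapolated tail: C_last / k_e = 4.76 / 0.217 = 21.935
AUC_0→∞ = 214.0 + 21.935 = 235.935 mcg/mL·h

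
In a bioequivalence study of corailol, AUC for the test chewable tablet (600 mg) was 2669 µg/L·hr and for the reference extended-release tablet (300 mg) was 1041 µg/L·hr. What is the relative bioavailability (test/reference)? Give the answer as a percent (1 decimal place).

F_rel = 128.2%

F_rel = (AUC_test/D_test) / (AUC_ref/D_ref)
      = (2669/600) / (1041/300)
      = 4.44833 / 3.47 = 1.2819 = 128.19%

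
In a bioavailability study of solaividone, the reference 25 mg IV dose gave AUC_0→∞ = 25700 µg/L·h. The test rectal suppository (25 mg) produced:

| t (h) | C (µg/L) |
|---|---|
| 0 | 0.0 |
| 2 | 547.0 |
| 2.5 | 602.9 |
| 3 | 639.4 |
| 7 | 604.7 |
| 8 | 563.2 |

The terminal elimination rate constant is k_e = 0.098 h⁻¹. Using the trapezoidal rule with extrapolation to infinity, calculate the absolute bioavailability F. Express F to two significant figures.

F = 0.39

Trapezoidal AUC_0→8 (rectal suppository):
  [0→2]: (0.0+547.0)/2 × 2 = 547.0
  [2→2.5]: (547.0+602.9)/2 × 0.5 = 287.475
  [2.5→3]: (602.9+639.4)/2 × 0.5 = 310.575
  [3→7]: (639.4+604.7)/2 × 4 = 2488.2
  [7→8]: (604.7+563.2)/2 × 1 = 583.95
  Sum = 4217.2 µg/L·h
Tail: C_last/k_e = 563.2/0.098 = 5746.939
AUC_0→∞ (rectal suppository) = 4217.2 + 5746.939 = 9964.139 µg/L·h
F = (AUC_ev/D_ev)/(AUC_iv/D_iv) = (9964.139/25)/(25700/25) = 398.56556/1028 = 0.3877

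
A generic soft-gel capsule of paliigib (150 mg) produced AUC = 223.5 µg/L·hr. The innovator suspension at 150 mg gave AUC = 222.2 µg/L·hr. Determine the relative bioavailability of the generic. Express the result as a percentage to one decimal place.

F_rel = 100.6%

F_rel = (AUC_test/D_test) / (AUC_ref/D_ref)
      = (223.5/150) / (222.2/150)
      = 1.49 / 1.48133 = 1.0059 = 100.59%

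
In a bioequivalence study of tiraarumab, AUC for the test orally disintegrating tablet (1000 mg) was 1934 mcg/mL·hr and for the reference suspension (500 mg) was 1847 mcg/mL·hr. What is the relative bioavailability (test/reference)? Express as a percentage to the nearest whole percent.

F_rel = (AUC_test/D_test) / (AUC_ref/D_ref)
      = (1934/1000) / (1847/500)
      = 1.934 / 3.694 = 0.5236 = 52.36%

F_rel = 52%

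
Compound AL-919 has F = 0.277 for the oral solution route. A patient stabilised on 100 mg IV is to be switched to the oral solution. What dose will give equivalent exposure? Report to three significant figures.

For equal systemic exposure: F × D_ev = D_iv
D_ev = D_iv / F = 100 / 0.277 = 361.011 mg

D_oral = 361 mg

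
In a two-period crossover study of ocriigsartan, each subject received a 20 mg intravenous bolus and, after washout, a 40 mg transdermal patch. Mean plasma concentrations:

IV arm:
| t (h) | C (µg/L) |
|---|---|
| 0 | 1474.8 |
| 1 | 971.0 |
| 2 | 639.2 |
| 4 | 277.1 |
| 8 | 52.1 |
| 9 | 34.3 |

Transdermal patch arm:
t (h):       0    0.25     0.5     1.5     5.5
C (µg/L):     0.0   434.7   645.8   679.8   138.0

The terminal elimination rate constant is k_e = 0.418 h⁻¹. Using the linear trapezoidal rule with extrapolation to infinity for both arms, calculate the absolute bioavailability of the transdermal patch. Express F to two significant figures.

F = 0.38

Trapezoidal AUC_0→9 (IV):
  [0→1]: (1474.8+971.0)/2 × 1 = 1222.9
  [1→2]: (971.0+639.2)/2 × 1 = 805.1
  [2→4]: (639.2+277.1)/2 × 2 = 916.3
  [4→8]: (277.1+52.1)/2 × 4 = 658.4
  [8→9]: (52.1+34.3)/2 × 1 = 43.2
  Sum = 3645.9 µg/L·h
IV tail: 34.3/0.418 = 82.057; AUC_iv,0→∞ = 3645.9 + 82.057 = 3727.957 µg/L·h
Trapezoidal AUC_0→5.5 (transdermal patch):
  [0→0.25]: (0.0+434.7)/2 × 0.25 = 54.3375
  [0.25→0.5]: (434.7+645.8)/2 × 0.25 = 135.0625
  [0.5→1.5]: (645.8+679.8)/2 × 1 = 662.8
  [1.5→5.5]: (679.8+138.0)/2 × 4 = 1635.6
  Sum = 2487.8 µg/L·h
transdermal patch tail: 138.0/0.418 = 330.144; AUC_ev,0→∞ = 2487.8 + 330.144 = 2817.944 µg/L·h
F = (AUC_ev/D_ev)/(AUC_iv/D_iv) = (2817.944/40)/(3727.957/20) = 70.4486/186.39785 = 0.3779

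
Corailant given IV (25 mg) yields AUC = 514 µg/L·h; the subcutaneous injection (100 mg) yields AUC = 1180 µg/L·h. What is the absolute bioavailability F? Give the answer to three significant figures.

F = (AUC_ev / D_ev) / (AUC_iv / D_iv)
  = (1180/100) / (514/25)
  = 11.8 / 20.56 = 0.5739

F = 0.574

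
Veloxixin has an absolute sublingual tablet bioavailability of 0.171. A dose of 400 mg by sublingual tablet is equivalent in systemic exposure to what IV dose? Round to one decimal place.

Systemic exposure from an extravascular dose = F × D_ev, so the equivalent IV dose is F × D_ev.
D_iv = F × D_ev = 0.171 × 400 = 68.4 mg

D_iv = 68.4 mg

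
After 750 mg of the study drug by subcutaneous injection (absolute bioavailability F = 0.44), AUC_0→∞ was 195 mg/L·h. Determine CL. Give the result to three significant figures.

CL = F × Dose / AUC_0→∞
   = 0.44 × 750 / 195 = 1.69231 L/h

CL = 1.69 L/h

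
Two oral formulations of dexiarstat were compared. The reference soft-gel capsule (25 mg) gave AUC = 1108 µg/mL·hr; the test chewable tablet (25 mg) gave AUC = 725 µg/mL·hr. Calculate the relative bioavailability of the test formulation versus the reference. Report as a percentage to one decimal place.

F_rel = (AUC_test/D_test) / (AUC_ref/D_ref)
      = (725/25) / (1108/25)
      = 29 / 44.32 = 0.6543 = 65.43%

F_rel = 65.4%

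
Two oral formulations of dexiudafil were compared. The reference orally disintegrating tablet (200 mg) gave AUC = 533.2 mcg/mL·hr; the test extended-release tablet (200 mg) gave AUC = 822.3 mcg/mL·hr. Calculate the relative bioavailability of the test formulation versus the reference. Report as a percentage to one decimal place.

F_rel = (AUC_test/D_test) / (AUC_ref/D_ref)
      = (822.3/200) / (533.2/200)
      = 4.1115 / 2.666 = 1.5422 = 154.22%

F_rel = 154.2%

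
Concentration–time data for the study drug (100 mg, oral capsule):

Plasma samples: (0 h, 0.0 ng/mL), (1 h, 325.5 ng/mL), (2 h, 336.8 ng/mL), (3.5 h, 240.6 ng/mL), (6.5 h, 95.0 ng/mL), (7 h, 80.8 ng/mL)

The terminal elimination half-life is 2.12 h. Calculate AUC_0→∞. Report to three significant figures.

AUC = 1720 ng/mL·h

Trapezoidal AUC_0→7:
  [0→1]: (0.0+325.5)/2 × 1 = 162.75
  [1→2]: (325.5+336.8)/2 × 1 = 331.15
  [2→3.5]: (336.8+240.6)/2 × 1.5 = 433.05
  [3.5→6.5]: (240.6+95.0)/2 × 3 = 503.4
  [6.5→7]: (95.0+80.8)/2 × 0.5 = 43.95
  Sum = 1474.3 ng/mL·h
k_e = ln2 / t½ = 0.693147 / 2.12 = 0.3270 h^-1
Extrapolated tail: C_last / k_e = 80.8 / 0.327 = 247.095
AUC_0→∞ = 1474.3 + 247.095 = 1721.395 ng/mL·h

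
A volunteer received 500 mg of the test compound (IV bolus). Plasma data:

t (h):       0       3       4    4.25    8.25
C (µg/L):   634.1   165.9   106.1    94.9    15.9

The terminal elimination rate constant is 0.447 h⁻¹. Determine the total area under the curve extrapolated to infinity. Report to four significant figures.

AUC = 1618 µg/L·h

Trapezoidal AUC_0→8.25:
  [0→3]: (634.1+165.9)/2 × 3 = 1200.0
  [3→4]: (165.9+106.1)/2 × 1 = 136.0
  [4→4.25]: (106.1+94.9)/2 × 0.25 = 25.125
  [4.25→8.25]: (94.9+15.9)/2 × 4 = 221.6
  Sum = 1582.725 µg/L·h
Extrapolated tail: C_last / k_e = 15.9 / 0.447 = 35.570
AUC_0→∞ = 1582.725 + 35.570 = 1618.295 µg/L·h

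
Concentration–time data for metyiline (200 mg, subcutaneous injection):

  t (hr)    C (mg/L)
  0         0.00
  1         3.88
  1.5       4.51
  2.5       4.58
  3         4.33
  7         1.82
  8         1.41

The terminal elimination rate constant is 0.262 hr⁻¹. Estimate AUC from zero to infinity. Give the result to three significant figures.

Trapezoidal AUC_0→8:
  [0→1]: (0.00+3.88)/2 × 1 = 1.94
  [1→1.5]: (3.88+4.51)/2 × 0.5 = 2.0975
  [1.5→2.5]: (4.51+4.58)/2 × 1 = 4.545
  [2.5→3]: (4.58+4.33)/2 × 0.5 = 2.2275
  [3→7]: (4.33+1.82)/2 × 4 = 12.3
  [7→8]: (1.82+1.41)/2 × 1 = 1.615
  Sum = 24.725 mg/L·hr
Extrapolated tail: C_last / k_e = 1.41 / 0.262 = 5.382
AUC_0→∞ = 24.725 + 5.382 = 30.107 mg/L·hr

AUC = 30.1 mg/L·hr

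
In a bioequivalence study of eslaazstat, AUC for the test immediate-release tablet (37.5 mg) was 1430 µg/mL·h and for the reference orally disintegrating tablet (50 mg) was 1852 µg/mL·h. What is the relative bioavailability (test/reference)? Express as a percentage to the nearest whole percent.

F_rel = (AUC_test/D_test) / (AUC_ref/D_ref)
      = (1430/37.5) / (1852/50)
      = 38.1333 / 37.04 = 1.0295 = 102.95%

F_rel = 103%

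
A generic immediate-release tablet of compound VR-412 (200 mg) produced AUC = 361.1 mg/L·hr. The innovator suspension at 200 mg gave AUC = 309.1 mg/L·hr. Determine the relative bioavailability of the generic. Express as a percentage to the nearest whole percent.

F_rel = (AUC_test/D_test) / (AUC_ref/D_ref)
      = (361.1/200) / (309.1/200)
      = 1.8055 / 1.5455 = 1.1682 = 116.82%

F_rel = 117%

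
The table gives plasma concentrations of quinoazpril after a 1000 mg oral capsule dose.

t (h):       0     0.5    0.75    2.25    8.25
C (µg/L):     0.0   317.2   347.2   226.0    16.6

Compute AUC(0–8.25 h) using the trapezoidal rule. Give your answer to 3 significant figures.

AUC = 1320 µg/L·h

Trapezoidal AUC_0→8.25:
  [0→0.5]: (0.0+317.2)/2 × 0.5 = 79.3
  [0.5→0.75]: (317.2+347.2)/2 × 0.25 = 83.05
  [0.75→2.25]: (347.2+226.0)/2 × 1.5 = 429.9
  [2.25→8.25]: (226.0+16.6)/2 × 6 = 727.8
  Sum = 1320.05 µg/L·h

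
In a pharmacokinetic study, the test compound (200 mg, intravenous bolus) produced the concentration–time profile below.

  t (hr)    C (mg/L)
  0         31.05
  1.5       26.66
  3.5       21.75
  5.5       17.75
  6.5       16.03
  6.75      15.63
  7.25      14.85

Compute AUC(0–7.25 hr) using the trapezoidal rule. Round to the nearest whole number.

Trapezoidal AUC_0→7.25:
  [0→1.5]: (31.05+26.66)/2 × 1.5 = 43.2825
  [1.5→3.5]: (26.66+21.75)/2 × 2 = 48.41
  [3.5→5.5]: (21.75+17.75)/2 × 2 = 39.5
  [5.5→6.5]: (17.75+16.03)/2 × 1 = 16.89
  [6.5→6.75]: (16.03+15.63)/2 × 0.25 = 3.9575
  [6.75→7.25]: (15.63+14.85)/2 × 0.5 = 7.62
  Sum = 159.66 mg/L·hr

AUC = 160 mg/L·hr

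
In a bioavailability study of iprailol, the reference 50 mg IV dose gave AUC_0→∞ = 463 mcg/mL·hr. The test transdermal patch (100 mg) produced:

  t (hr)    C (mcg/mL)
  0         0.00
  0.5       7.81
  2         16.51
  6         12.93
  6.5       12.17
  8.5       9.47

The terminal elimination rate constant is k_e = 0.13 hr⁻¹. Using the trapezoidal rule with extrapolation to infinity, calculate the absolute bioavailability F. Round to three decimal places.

Trapezoidal AUC_0→8.5 (transdermal patch):
  [0→0.5]: (0.00+7.81)/2 × 0.5 = 1.9525
  [0.5→2]: (7.81+16.51)/2 × 1.5 = 18.24
  [2→6]: (16.51+12.93)/2 × 4 = 58.88
  [6→6.5]: (12.93+12.17)/2 × 0.5 = 6.275
  [6.5→8.5]: (12.17+9.47)/2 × 2 = 21.64
  Sum = 106.9875 mcg/mL·hr
Tail: C_last/k_e = 9.47/0.13 = 72.846
AUC_0→∞ (transdermal patch) = 106.9875 + 72.846 = 179.8335 mcg/mL·hr
F = (AUC_ev/D_ev)/(AUC_iv/D_iv) = (179.8335/100)/(463/50) = 1.798335/9.26 = 0.1942

F = 0.194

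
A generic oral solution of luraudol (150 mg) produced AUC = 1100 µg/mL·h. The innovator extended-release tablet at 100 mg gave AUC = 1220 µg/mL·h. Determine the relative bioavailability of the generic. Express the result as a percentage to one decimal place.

F_rel = (AUC_test/D_test) / (AUC_ref/D_ref)
      = (1100/150) / (1220/100)
      = 7.33333 / 12.2 = 0.6011 = 60.11%

F_rel = 60.1%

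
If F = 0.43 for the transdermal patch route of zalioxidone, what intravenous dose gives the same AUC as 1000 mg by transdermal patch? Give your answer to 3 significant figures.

D_iv = 430 mg

Systemic exposure from an extravascular dose = F × D_ev, so the equivalent IV dose is F × D_ev.
D_iv = F × D_ev = 0.43 × 1000 = 430 mg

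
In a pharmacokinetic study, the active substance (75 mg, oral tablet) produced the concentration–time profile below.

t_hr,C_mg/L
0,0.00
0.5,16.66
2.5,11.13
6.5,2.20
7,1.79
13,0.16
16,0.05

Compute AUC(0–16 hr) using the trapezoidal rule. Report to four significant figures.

Trapezoidal AUC_0→16:
  [0→0.5]: (0.00+16.66)/2 × 0.5 = 4.165
  [0.5→2.5]: (16.66+11.13)/2 × 2 = 27.79
  [2.5→6.5]: (11.13+2.20)/2 × 4 = 26.66
  [6.5→7]: (2.20+1.79)/2 × 0.5 = 0.9975
  [7→13]: (1.79+0.16)/2 × 6 = 5.85
  [13→16]: (0.16+0.05)/2 × 3 = 0.315
  Sum = 65.7775 mg/L·hr

AUC = 65.78 mg/L·hr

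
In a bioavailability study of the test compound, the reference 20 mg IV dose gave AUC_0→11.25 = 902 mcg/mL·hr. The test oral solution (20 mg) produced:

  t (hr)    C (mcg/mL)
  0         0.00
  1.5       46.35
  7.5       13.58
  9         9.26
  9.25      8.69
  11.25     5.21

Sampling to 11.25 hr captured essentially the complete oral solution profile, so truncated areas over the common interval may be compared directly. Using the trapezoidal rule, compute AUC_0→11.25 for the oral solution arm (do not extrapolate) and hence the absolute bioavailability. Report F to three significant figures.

Trapezoidal AUC_0→11.25 (oral solution):
  [0→1.5]: (0.00+46.35)/2 × 1.5 = 34.7625
  [1.5→7.5]: (46.35+13.58)/2 × 6 = 179.79
  [7.5→9]: (13.58+9.26)/2 × 1.5 = 17.13
  [9→9.25]: (9.26+8.69)/2 × 0.25 = 2.24375
  [9.25→11.25]: (8.69+5.21)/2 × 2 = 13.9
  Sum = 247.82625 mcg/mL·hr
F = (AUC_ev/D_ev)/(AUC_iv/D_iv) = (247.82625/20)/(902/20) = 12.3913/45.1 = 0.2748

F = 0.275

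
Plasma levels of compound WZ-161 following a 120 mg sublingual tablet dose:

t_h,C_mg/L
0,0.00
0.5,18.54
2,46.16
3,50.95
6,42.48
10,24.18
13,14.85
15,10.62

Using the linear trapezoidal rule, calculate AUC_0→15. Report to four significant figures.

AUC = 459.2 mg/L·h

Trapezoidal AUC_0→15:
  [0→0.5]: (0.00+18.54)/2 × 0.5 = 4.635
  [0.5→2]: (18.54+46.16)/2 × 1.5 = 48.525
  [2→3]: (46.16+50.95)/2 × 1 = 48.555
  [3→6]: (50.95+42.48)/2 × 3 = 140.145
  [6→10]: (42.48+24.18)/2 × 4 = 133.32
  [10→13]: (24.18+14.85)/2 × 3 = 58.545
  [13→15]: (14.85+10.62)/2 × 2 = 25.47
  Sum = 459.195 mg/L·h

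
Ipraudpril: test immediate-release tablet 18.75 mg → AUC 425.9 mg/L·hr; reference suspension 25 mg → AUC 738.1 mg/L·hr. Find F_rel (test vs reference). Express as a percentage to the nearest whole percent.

F_rel = (AUC_test/D_test) / (AUC_ref/D_ref)
      = (425.9/18.75) / (738.1/25)
      = 22.7147 / 29.524 = 0.7694 = 76.94%

F_rel = 77%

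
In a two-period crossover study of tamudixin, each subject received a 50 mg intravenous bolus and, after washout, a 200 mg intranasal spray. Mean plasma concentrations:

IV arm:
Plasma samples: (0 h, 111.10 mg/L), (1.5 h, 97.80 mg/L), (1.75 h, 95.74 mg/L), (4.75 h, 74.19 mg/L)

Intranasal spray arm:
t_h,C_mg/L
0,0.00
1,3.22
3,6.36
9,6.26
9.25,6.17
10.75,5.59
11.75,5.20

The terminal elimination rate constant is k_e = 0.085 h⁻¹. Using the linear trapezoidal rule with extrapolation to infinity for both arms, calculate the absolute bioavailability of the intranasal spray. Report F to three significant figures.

Trapezoidal AUC_0→4.75 (IV):
  [0→1.5]: (111.10+97.80)/2 × 1.5 = 156.675
  [1.5→1.75]: (97.80+95.74)/2 × 0.25 = 24.1925
  [1.75→4.75]: (95.74+74.19)/2 × 3 = 254.895
  Sum = 435.7625 mg/L·h
IV tail: 74.19/0.085 = 872.824; AUC_iv,0→∞ = 435.7625 + 872.824 = 1308.5865 mg/L·h
Trapezoidal AUC_0→11.75 (intranasal spray):
  [0→1]: (0.00+3.22)/2 × 1 = 1.61
  [1→3]: (3.22+6.36)/2 × 2 = 9.58
  [3→9]: (6.36+6.26)/2 × 6 = 37.86
  [9→9.25]: (6.26+6.17)/2 × 0.25 = 1.55375
  [9.25→10.75]: (6.17+5.59)/2 × 1.5 = 8.82
  [10.75→11.75]: (5.59+5.20)/2 × 1 = 5.395
  Sum = 64.81875 mg/L·h
intranasal spray tail: 5.20/0.085 = 61.176; AUC_ev,0→∞ = 64.81875 + 61.176 = 125.99475 mg/L·h
F = (AUC_ev/D_ev)/(AUC_iv/D_iv) = (125.99475/200)/(1308.5865/50) = 0.62997375/26.17173 = 0.0241

F = 0.0241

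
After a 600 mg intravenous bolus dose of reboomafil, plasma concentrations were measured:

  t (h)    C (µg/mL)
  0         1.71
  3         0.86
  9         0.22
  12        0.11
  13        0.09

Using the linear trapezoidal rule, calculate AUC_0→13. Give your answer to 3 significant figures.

Trapezoidal AUC_0→13:
  [0→3]: (1.71+0.86)/2 × 3 = 3.855
  [3→9]: (0.86+0.22)/2 × 6 = 3.24
  [9→12]: (0.22+0.11)/2 × 3 = 0.495
  [12→13]: (0.11+0.09)/2 × 1 = 0.1
  Sum = 7.69 µg/mL·h

AUC = 7.69 µg/mL·h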